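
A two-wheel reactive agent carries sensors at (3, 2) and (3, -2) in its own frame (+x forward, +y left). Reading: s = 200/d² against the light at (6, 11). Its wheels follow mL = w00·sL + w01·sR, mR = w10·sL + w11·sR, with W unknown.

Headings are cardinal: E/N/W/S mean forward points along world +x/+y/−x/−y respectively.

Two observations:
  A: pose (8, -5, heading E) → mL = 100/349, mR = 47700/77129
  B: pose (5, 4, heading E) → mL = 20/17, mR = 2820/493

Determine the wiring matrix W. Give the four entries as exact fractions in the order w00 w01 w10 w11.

obs A: pose=(8,-5,E) → sL=200/221, sR=200/349, mL=100/349, mR=47700/77129
obs B: pose=(5,4,E) → sL=200/29, sR=40/17, mL=20/17, mR=2820/493
sensor matrix S = [[200/221, 200/349], [200/29, 40/17]]; det S = -69312000/38024597
solve [mL_A; mL_B] = S·[w00; w01] and [mR_A; mR_B] = S·[w10; w11]:
  w00 = 0, w01 = 1/2, w10 = 1, w11 = -1/2

0 1/2 1 -1/2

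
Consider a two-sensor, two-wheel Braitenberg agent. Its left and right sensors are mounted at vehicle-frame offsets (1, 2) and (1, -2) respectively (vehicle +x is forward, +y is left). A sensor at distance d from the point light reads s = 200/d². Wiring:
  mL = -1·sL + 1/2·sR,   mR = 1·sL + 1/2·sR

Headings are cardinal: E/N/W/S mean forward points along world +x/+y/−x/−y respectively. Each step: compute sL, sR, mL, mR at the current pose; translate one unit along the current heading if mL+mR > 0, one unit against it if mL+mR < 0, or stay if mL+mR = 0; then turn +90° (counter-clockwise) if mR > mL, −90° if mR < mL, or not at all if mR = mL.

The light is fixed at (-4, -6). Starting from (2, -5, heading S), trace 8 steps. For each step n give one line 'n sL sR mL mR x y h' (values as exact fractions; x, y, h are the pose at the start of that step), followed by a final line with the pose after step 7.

n=0: pose=(2,-5,S); sL=25/8, sR=25/2; mL=25/8, mR=75/8; mL+mR=25/2 → advance +1; mR−mL=25/4 → turn +1·90°
n=1: pose=(2,-6,E); sL=200/53, sR=200/53; mL=-100/53, mR=300/53; mL+mR=200/53 → advance +1; mR−mL=400/53 → turn +1·90°
n=2: pose=(3,-6,N); sL=100/13, sR=100/41; mL=-3450/533, mR=4750/533; mL+mR=100/41 → advance +1; mR−mL=200/13 → turn +1·90°
n=3: pose=(3,-5,W); sL=200/37, sR=40/9; mL=-1060/333, mR=2540/333; mL+mR=40/9 → advance +1; mR−mL=400/37 → turn +1·90°
n=4: pose=(2,-5,S); sL=25/8, sR=25/2; mL=25/8, mR=75/8; mL+mR=25/2 → advance +1; mR−mL=25/4 → turn +1·90°
n=5: pose=(2,-6,E); sL=200/53, sR=200/53; mL=-100/53, mR=300/53; mL+mR=200/53 → advance +1; mR−mL=400/53 → turn +1·90°
n=6: pose=(3,-6,N); sL=100/13, sR=100/41; mL=-3450/533, mR=4750/533; mL+mR=100/41 → advance +1; mR−mL=200/13 → turn +1·90°
n=7: pose=(3,-5,W); sL=200/37, sR=40/9; mL=-1060/333, mR=2540/333; mL+mR=40/9 → advance +1; mR−mL=400/37 → turn +1·90°

0 25/8 25/2 25/8 75/8 2 -5 S
1 200/53 200/53 -100/53 300/53 2 -6 E
2 100/13 100/41 -3450/533 4750/533 3 -6 N
3 200/37 40/9 -1060/333 2540/333 3 -5 W
4 25/8 25/2 25/8 75/8 2 -5 S
5 200/53 200/53 -100/53 300/53 2 -6 E
6 100/13 100/41 -3450/533 4750/533 3 -6 N
7 200/37 40/9 -1060/333 2540/333 3 -5 W
final 2 -5 S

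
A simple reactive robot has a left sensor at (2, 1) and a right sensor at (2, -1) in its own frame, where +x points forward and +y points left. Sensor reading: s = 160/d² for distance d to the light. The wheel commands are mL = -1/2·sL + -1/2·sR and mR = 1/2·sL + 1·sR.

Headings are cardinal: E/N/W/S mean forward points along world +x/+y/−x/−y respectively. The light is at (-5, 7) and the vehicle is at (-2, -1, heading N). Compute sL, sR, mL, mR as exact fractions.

4 40/13 -46/13 66/13

left sensor world pos  = (-3, 1); dL² = 40
right sensor world pos = (-1, 1); dR² = 52
sL = 160/40 = 4
sR = 160/52 = 40/13
mL = -1/2·sL + -1/2·sR = -46/13
mR = 1/2·sL + 1·sR = 66/13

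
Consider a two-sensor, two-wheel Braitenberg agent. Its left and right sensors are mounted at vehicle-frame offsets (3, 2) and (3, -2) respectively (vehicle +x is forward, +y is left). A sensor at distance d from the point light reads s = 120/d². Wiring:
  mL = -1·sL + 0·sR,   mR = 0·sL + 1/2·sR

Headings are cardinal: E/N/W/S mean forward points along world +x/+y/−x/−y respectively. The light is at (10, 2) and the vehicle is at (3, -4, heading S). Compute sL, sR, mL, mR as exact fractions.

left sensor world pos  = (5, -7); dL² = 106
right sensor world pos = (1, -7); dR² = 162
sL = 120/106 = 60/53
sR = 120/162 = 20/27
mL = -1·sL + 0·sR = -60/53
mR = 0·sL + 1/2·sR = 10/27

60/53 20/27 -60/53 10/27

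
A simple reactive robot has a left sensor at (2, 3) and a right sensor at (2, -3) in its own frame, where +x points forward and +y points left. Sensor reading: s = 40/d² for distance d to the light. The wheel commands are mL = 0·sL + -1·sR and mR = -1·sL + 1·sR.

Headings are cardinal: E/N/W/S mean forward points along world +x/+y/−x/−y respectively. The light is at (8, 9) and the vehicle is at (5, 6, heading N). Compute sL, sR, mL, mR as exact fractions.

left sensor world pos  = (2, 8); dL² = 37
right sensor world pos = (8, 8); dR² = 1
sL = 40/37 = 40/37
sR = 40/1 = 40
mL = 0·sL + -1·sR = -40
mR = -1·sL + 1·sR = 1440/37

40/37 40 -40 1440/37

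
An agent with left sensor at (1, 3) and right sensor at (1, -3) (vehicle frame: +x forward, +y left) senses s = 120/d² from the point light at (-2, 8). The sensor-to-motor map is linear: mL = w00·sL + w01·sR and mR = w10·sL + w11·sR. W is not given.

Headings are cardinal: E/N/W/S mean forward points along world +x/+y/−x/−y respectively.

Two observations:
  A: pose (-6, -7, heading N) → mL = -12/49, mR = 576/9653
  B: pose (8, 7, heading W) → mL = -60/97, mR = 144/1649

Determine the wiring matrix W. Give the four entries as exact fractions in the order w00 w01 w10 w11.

obs A: pose=(-6,-7,N) → sL=24/49, sR=120/197, mL=-12/49, mR=576/9653
obs B: pose=(8,7,W) → sL=120/97, sR=24/17, mL=-60/97, mR=144/1649
sensor matrix S = [[24/49, 120/197], [120/97, 24/17]]; det S = -988416/15917797
solve [mL_A; mL_B] = S·[w00; w01] and [mR_A; mR_B] = S·[w10; w11]:
  w00 = -1/2, w01 = 0, w10 = -1/2, w11 = 1/2

-1/2 0 -1/2 1/2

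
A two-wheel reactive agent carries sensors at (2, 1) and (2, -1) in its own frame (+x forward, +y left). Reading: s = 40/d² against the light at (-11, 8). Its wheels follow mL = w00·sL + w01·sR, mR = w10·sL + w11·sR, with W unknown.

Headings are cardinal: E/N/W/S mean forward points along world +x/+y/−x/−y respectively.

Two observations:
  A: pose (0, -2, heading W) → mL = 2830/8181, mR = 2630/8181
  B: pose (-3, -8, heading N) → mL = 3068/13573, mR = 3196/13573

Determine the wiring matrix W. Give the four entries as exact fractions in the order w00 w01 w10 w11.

obs A: pose=(0,-2,W) → sL=20/101, sR=20/81, mL=2830/8181, mR=2630/8181
obs B: pose=(-3,-8,N) → sL=8/49, sR=40/277, mL=3068/13573, mR=3196/13573
sensor matrix S = [[20/101, 20/81], [8/49, 40/277]]; det S = -1301120/111040713
solve [mL_A; mL_B] = S·[w00; w01] and [mR_A; mR_B] = S·[w10; w11]:
  w00 = 1/2, w01 = 1, w10 = 1, w11 = 1/2

1/2 1 1 1/2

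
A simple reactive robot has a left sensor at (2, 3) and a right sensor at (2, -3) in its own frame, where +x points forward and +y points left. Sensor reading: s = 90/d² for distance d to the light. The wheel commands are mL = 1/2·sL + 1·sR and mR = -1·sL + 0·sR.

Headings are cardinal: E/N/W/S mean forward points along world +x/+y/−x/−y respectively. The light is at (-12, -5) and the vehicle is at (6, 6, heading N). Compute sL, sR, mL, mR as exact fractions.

45/197 9/61 6291/24034 -45/197

left sensor world pos  = (3, 8); dL² = 394
right sensor world pos = (9, 8); dR² = 610
sL = 90/394 = 45/197
sR = 90/610 = 9/61
mL = 1/2·sL + 1·sR = 6291/24034
mR = -1·sL + 0·sR = -45/197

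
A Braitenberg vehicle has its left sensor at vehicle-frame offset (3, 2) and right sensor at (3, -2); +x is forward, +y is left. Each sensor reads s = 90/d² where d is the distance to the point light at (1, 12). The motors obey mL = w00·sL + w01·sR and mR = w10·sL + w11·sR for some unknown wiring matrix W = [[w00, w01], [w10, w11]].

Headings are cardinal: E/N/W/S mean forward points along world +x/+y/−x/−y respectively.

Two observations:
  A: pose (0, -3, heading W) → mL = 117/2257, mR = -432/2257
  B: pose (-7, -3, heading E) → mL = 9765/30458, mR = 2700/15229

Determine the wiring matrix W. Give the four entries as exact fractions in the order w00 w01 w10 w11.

1 -1/2 1 -1

obs A: pose=(0,-3,W) → sL=18/61, sR=18/37, mL=117/2257, mR=-432/2257
obs B: pose=(-7,-3,E) → sL=45/97, sR=45/157, mL=9765/30458, mR=2700/15229
sensor matrix S = [[18/61, 18/37], [45/97, 45/157]]; det S = -4850280/34371853
solve [mL_A; mL_B] = S·[w00; w01] and [mR_A; mR_B] = S·[w10; w11]:
  w00 = 1, w01 = -1/2, w10 = 1, w11 = -1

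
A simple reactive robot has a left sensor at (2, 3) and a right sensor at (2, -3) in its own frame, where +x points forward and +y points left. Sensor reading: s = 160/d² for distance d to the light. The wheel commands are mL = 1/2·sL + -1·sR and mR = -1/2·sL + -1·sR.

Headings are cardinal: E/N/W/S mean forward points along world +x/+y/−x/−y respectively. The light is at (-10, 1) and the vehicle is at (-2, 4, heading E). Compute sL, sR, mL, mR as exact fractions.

20/17 8/5 -86/85 -186/85

left sensor world pos  = (0, 7); dL² = 136
right sensor world pos = (0, 1); dR² = 100
sL = 160/136 = 20/17
sR = 160/100 = 8/5
mL = 1/2·sL + -1·sR = -86/85
mR = -1/2·sL + -1·sR = -186/85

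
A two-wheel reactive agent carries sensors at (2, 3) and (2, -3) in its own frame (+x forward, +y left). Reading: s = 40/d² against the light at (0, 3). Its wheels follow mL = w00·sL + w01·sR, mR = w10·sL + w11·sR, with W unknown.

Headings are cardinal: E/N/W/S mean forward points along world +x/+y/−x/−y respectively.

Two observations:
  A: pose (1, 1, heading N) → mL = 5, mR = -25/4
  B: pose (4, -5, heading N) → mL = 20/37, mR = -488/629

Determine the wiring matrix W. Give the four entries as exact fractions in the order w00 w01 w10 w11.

1/2 0 -1/2 -1/2

obs A: pose=(1,1,N) → sL=10, sR=5/2, mL=5, mR=-25/4
obs B: pose=(4,-5,N) → sL=40/37, sR=8/17, mL=20/37, mR=-488/629
sensor matrix S = [[10, 5/2], [40/37, 8/17]]; det S = 1260/629
solve [mL_A; mL_B] = S·[w00; w01] and [mR_A; mR_B] = S·[w10; w11]:
  w00 = 1/2, w01 = 0, w10 = -1/2, w11 = -1/2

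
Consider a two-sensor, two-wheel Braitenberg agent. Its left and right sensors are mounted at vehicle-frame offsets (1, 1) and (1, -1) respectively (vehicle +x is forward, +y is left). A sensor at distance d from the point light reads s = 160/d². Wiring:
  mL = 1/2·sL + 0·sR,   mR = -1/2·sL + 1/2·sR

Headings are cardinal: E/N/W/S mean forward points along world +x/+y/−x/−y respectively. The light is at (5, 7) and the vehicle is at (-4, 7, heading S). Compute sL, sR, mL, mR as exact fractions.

32/13 160/101 16/13 -576/1313

left sensor world pos  = (-3, 6); dL² = 65
right sensor world pos = (-5, 6); dR² = 101
sL = 160/65 = 32/13
sR = 160/101 = 160/101
mL = 1/2·sL + 0·sR = 16/13
mR = -1/2·sL + 1/2·sR = -576/1313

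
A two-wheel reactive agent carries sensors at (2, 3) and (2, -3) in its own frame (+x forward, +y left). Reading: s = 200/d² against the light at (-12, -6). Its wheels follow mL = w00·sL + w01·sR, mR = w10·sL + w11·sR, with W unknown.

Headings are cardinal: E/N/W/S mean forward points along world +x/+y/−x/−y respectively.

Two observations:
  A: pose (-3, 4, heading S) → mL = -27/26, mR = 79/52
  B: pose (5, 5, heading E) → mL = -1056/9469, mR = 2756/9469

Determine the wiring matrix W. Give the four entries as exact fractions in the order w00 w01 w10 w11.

obs A: pose=(-3,4,S) → sL=25/26, sR=2, mL=-27/26, mR=79/52
obs B: pose=(5,5,E) → sL=200/557, sR=8/17, mL=-1056/9469, mR=2756/9469
sensor matrix S = [[25/26, 2], [200/557, 8/17]]; det S = -32700/123097
solve [mL_A; mL_B] = S·[w00; w01] and [mR_A; mR_B] = S·[w10; w11]:
  w00 = 1, w01 = -1, w10 = -1/2, w11 = 1

1 -1 -1/2 1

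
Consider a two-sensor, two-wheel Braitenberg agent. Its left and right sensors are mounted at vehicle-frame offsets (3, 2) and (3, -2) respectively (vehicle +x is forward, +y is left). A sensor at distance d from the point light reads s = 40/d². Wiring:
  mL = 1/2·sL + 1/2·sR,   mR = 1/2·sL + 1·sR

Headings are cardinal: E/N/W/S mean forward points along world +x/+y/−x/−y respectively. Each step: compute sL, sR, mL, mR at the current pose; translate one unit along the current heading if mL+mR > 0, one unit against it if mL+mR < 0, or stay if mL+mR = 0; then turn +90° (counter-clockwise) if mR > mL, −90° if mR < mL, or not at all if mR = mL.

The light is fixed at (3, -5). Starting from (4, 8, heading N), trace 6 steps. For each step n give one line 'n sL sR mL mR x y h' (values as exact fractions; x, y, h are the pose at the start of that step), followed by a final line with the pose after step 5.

0 40/257 8/53 2088/13621 3116/13621 4 8 N
1 10/37 2/13 102/481 139/481 4 9 W
2 8/25 8/25 8/25 12/25 3 9 S
3 20/117 4/13 28/117 46/117 3 8 E
4 40/257 8/53 2088/13621 3116/13621 4 8 N
5 10/37 2/13 102/481 139/481 4 9 W
final 3 9 S

n=0: pose=(4,8,N); sL=40/257, sR=8/53; mL=2088/13621, mR=3116/13621; mL+mR=5204/13621 → advance +1; mR−mL=4/53 → turn +1·90°
n=1: pose=(4,9,W); sL=10/37, sR=2/13; mL=102/481, mR=139/481; mL+mR=241/481 → advance +1; mR−mL=1/13 → turn +1·90°
n=2: pose=(3,9,S); sL=8/25, sR=8/25; mL=8/25, mR=12/25; mL+mR=4/5 → advance +1; mR−mL=4/25 → turn +1·90°
n=3: pose=(3,8,E); sL=20/117, sR=4/13; mL=28/117, mR=46/117; mL+mR=74/117 → advance +1; mR−mL=2/13 → turn +1·90°
n=4: pose=(4,8,N); sL=40/257, sR=8/53; mL=2088/13621, mR=3116/13621; mL+mR=5204/13621 → advance +1; mR−mL=4/53 → turn +1·90°
n=5: pose=(4,9,W); sL=10/37, sR=2/13; mL=102/481, mR=139/481; mL+mR=241/481 → advance +1; mR−mL=1/13 → turn +1·90°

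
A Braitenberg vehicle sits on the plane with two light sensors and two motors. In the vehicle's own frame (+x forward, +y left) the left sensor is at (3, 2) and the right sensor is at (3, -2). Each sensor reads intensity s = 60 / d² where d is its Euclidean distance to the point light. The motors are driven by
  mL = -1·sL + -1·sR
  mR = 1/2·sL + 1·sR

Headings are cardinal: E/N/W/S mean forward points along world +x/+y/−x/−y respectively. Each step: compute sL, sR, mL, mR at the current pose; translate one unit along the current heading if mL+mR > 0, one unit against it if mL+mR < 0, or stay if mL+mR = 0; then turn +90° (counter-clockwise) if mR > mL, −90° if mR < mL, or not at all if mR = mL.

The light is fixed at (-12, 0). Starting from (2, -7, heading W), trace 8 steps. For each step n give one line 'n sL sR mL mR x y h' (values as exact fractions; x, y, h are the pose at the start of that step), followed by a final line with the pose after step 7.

0 30/101 30/73 -5220/7373 4125/7373 2 -7 W
1 60/389 60/269 -39480/104641 31410/104641 3 -7 S
2 3/17 15/97 -546/1649 801/3298 3 -6 E
3 20/51 12/53 -1672/2703 1142/2703 2 -6 N
4 30/101 30/73 -5220/7373 4125/7373 2 -7 W
5 60/389 60/269 -39480/104641 31410/104641 3 -7 S
6 3/17 15/97 -546/1649 801/3298 3 -6 E
7 20/51 12/53 -1672/2703 1142/2703 2 -6 N
final 2 -7 W

n=0: pose=(2,-7,W); sL=30/101, sR=30/73; mL=-5220/7373, mR=4125/7373; mL+mR=-15/101 → advance -1; mR−mL=9345/7373 → turn +1·90°
n=1: pose=(3,-7,S); sL=60/389, sR=60/269; mL=-39480/104641, mR=31410/104641; mL+mR=-30/389 → advance -1; mR−mL=70890/104641 → turn +1·90°
n=2: pose=(3,-6,E); sL=3/17, sR=15/97; mL=-546/1649, mR=801/3298; mL+mR=-3/34 → advance -1; mR−mL=1893/3298 → turn +1·90°
n=3: pose=(2,-6,N); sL=20/51, sR=12/53; mL=-1672/2703, mR=1142/2703; mL+mR=-10/51 → advance -1; mR−mL=938/901 → turn +1·90°
n=4: pose=(2,-7,W); sL=30/101, sR=30/73; mL=-5220/7373, mR=4125/7373; mL+mR=-15/101 → advance -1; mR−mL=9345/7373 → turn +1·90°
n=5: pose=(3,-7,S); sL=60/389, sR=60/269; mL=-39480/104641, mR=31410/104641; mL+mR=-30/389 → advance -1; mR−mL=70890/104641 → turn +1·90°
n=6: pose=(3,-6,E); sL=3/17, sR=15/97; mL=-546/1649, mR=801/3298; mL+mR=-3/34 → advance -1; mR−mL=1893/3298 → turn +1·90°
n=7: pose=(2,-6,N); sL=20/51, sR=12/53; mL=-1672/2703, mR=1142/2703; mL+mR=-10/51 → advance -1; mR−mL=938/901 → turn +1·90°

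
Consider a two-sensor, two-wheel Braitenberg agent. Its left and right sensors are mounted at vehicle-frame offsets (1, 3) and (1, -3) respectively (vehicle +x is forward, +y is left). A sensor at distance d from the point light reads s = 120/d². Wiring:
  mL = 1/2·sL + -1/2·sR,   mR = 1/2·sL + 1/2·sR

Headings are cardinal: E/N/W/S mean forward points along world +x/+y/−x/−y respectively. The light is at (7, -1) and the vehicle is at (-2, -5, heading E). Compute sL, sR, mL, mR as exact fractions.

left sensor world pos  = (-1, -2); dL² = 65
right sensor world pos = (-1, -8); dR² = 113
sL = 120/65 = 24/13
sR = 120/113 = 120/113
mL = 1/2·sL + -1/2·sR = 576/1469
mR = 1/2·sL + 1/2·sR = 2136/1469

24/13 120/113 576/1469 2136/1469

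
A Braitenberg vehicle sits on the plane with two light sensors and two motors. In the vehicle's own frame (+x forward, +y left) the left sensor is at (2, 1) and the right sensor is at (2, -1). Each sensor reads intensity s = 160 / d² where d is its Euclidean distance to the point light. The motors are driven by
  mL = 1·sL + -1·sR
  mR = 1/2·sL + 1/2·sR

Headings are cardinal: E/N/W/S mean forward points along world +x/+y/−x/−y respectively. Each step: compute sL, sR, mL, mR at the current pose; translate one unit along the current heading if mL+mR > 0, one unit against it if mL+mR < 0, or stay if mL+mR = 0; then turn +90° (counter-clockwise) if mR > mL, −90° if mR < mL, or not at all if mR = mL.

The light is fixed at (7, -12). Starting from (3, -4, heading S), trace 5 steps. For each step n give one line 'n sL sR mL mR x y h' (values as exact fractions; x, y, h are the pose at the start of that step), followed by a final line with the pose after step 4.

0 32/9 160/61 512/549 1696/549 3 -4 S
1 40/17 4 -28/17 54/17 3 -5 E
2 160/97 32/17 -384/1649 2912/1649 4 -5 N
3 80/37 80/53 1280/1961 3600/1961 4 -4 W
4 32/9 160/61 512/549 1696/549 3 -4 S
final 3 -5 E

n=0: pose=(3,-4,S); sL=32/9, sR=160/61; mL=512/549, mR=1696/549; mL+mR=736/183 → advance +1; mR−mL=1184/549 → turn +1·90°
n=1: pose=(3,-5,E); sL=40/17, sR=4; mL=-28/17, mR=54/17; mL+mR=26/17 → advance +1; mR−mL=82/17 → turn +1·90°
n=2: pose=(4,-5,N); sL=160/97, sR=32/17; mL=-384/1649, mR=2912/1649; mL+mR=2528/1649 → advance +1; mR−mL=3296/1649 → turn +1·90°
n=3: pose=(4,-4,W); sL=80/37, sR=80/53; mL=1280/1961, mR=3600/1961; mL+mR=4880/1961 → advance +1; mR−mL=2320/1961 → turn +1·90°
n=4: pose=(3,-4,S); sL=32/9, sR=160/61; mL=512/549, mR=1696/549; mL+mR=736/183 → advance +1; mR−mL=1184/549 → turn +1·90°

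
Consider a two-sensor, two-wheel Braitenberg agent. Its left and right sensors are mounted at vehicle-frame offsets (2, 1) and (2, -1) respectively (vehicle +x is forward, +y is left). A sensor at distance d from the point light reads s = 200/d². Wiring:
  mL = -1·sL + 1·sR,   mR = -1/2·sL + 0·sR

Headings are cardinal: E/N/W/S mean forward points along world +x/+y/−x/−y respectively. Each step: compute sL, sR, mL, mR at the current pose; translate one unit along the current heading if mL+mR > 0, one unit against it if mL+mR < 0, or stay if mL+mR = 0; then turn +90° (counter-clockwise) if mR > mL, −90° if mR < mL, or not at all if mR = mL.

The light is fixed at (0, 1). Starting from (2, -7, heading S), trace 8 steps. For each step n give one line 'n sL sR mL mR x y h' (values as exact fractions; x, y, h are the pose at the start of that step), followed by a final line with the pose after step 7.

0 200/109 200/101 1600/11009 -100/109 2 -7 S
1 25/8 50/9 175/72 -25/16 2 -6 W
2 8 200/29 -32/29 -4 1 -6 N
3 100/29 20/9 -320/261 -50/29 1 -7 E
4 200/101 200/101 0 -100/101 0 -7 S
5 50/17 5 35/17 -25/17 0 -6 W
6 200/29 8 32/29 -100/29 -1 -6 N
7 4 100/41 -64/41 -2 -1 -7 E
final -2 -7 S

n=0: pose=(2,-7,S); sL=200/109, sR=200/101; mL=1600/11009, mR=-100/109; mL+mR=-8500/11009 → advance -1; mR−mL=-11700/11009 → turn -1·90°
n=1: pose=(2,-6,W); sL=25/8, sR=50/9; mL=175/72, mR=-25/16; mL+mR=125/144 → advance +1; mR−mL=-575/144 → turn -1·90°
n=2: pose=(1,-6,N); sL=8, sR=200/29; mL=-32/29, mR=-4; mL+mR=-148/29 → advance -1; mR−mL=-84/29 → turn -1·90°
n=3: pose=(1,-7,E); sL=100/29, sR=20/9; mL=-320/261, mR=-50/29; mL+mR=-770/261 → advance -1; mR−mL=-130/261 → turn -1·90°
n=4: pose=(0,-7,S); sL=200/101, sR=200/101; mL=0, mR=-100/101; mL+mR=-100/101 → advance -1; mR−mL=-100/101 → turn -1·90°
n=5: pose=(0,-6,W); sL=50/17, sR=5; mL=35/17, mR=-25/17; mL+mR=10/17 → advance +1; mR−mL=-60/17 → turn -1·90°
n=6: pose=(-1,-6,N); sL=200/29, sR=8; mL=32/29, mR=-100/29; mL+mR=-68/29 → advance -1; mR−mL=-132/29 → turn -1·90°
n=7: pose=(-1,-7,E); sL=4, sR=100/41; mL=-64/41, mR=-2; mL+mR=-146/41 → advance -1; mR−mL=-18/41 → turn -1·90°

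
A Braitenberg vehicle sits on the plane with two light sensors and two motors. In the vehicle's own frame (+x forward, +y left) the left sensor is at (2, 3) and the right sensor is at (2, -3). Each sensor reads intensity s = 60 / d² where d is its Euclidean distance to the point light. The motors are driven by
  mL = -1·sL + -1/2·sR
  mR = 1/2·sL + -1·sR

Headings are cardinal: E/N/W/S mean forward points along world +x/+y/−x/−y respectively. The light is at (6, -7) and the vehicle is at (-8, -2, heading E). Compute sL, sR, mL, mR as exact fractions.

15/52 15/37 -945/1924 -1005/3848

left sensor world pos  = (-6, 1); dL² = 208
right sensor world pos = (-6, -5); dR² = 148
sL = 60/208 = 15/52
sR = 60/148 = 15/37
mL = -1·sL + -1/2·sR = -945/1924
mR = 1/2·sL + -1·sR = -1005/3848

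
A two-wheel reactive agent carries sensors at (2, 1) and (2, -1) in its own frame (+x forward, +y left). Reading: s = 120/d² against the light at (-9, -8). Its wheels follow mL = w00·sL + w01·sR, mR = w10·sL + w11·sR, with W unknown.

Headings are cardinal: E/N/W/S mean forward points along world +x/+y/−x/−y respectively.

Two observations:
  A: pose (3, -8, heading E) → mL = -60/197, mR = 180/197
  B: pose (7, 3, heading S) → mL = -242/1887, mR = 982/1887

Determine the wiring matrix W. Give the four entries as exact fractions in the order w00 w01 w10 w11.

-1 1/2 1 1/2

obs A: pose=(3,-8,E) → sL=120/197, sR=120/197, mL=-60/197, mR=180/197
obs B: pose=(7,3,S) → sL=12/37, sR=20/51, mL=-242/1887, mR=982/1887
sensor matrix S = [[120/197, 120/197], [12/37, 20/51]]; det S = 5120/123913
solve [mL_A; mL_B] = S·[w00; w01] and [mR_A; mR_B] = S·[w10; w11]:
  w00 = -1, w01 = 1/2, w10 = 1, w11 = 1/2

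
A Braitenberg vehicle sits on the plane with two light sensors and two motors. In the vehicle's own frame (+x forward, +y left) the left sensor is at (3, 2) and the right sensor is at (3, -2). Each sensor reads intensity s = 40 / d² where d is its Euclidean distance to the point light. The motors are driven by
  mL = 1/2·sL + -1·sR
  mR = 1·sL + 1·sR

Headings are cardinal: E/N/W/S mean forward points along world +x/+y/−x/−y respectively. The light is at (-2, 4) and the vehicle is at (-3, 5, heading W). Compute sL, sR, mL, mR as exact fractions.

left sensor world pos  = (-6, 3); dL² = 17
right sensor world pos = (-6, 7); dR² = 25
sL = 40/17 = 40/17
sR = 40/25 = 8/5
mL = 1/2·sL + -1·sR = -36/85
mR = 1·sL + 1·sR = 336/85

40/17 8/5 -36/85 336/85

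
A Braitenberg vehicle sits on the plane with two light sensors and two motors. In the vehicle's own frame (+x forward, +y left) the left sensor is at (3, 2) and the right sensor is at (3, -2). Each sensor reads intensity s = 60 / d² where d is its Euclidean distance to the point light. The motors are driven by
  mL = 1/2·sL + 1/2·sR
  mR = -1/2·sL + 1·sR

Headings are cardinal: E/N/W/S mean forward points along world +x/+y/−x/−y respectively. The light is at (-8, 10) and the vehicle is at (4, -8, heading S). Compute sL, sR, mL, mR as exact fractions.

left sensor world pos  = (6, -11); dL² = 637
right sensor world pos = (2, -11); dR² = 541
sL = 60/637 = 60/637
sR = 60/541 = 60/541
mL = 1/2·sL + 1/2·sR = 35340/344617
mR = -1/2·sL + 1·sR = 21990/344617

60/637 60/541 35340/344617 21990/344617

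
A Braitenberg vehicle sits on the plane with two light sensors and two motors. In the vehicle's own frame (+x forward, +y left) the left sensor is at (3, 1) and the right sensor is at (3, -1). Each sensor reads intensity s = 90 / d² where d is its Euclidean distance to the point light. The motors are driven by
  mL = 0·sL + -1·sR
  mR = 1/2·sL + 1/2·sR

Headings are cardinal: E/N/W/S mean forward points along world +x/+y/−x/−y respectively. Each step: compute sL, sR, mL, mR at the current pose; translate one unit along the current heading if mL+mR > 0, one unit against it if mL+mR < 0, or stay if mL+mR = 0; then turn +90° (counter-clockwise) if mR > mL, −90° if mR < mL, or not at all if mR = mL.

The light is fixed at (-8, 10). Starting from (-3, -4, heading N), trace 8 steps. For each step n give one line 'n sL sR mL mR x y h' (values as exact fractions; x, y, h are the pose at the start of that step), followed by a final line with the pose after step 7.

0 90/137 90/157 -90/157 13230/21509 -3 -4 N
1 9/20 45/74 -45/74 783/1480 -3 -3 W
2 18/61 90/281 -90/281 5274/17141 -2 -3 S
3 45/101 9/25 -9/25 1017/2525 -2 -2 E
4 10/13 18/29 -18/29 262/377 -1 -2 N
5 9/16 45/58 -45/58 621/928 -1 -1 W
6 90/277 18/49 -18/49 4698/13573 0 -1 S
7 45/101 45/121 -45/121 4995/12221 0 0 E
final 1 0 N

n=0: pose=(-3,-4,N); sL=90/137, sR=90/157; mL=-90/157, mR=13230/21509; mL+mR=900/21509 → advance +1; mR−mL=25560/21509 → turn +1·90°
n=1: pose=(-3,-3,W); sL=9/20, sR=45/74; mL=-45/74, mR=783/1480; mL+mR=-117/1480 → advance -1; mR−mL=1683/1480 → turn +1·90°
n=2: pose=(-2,-3,S); sL=18/61, sR=90/281; mL=-90/281, mR=5274/17141; mL+mR=-216/17141 → advance -1; mR−mL=10764/17141 → turn +1·90°
n=3: pose=(-2,-2,E); sL=45/101, sR=9/25; mL=-9/25, mR=1017/2525; mL+mR=108/2525 → advance +1; mR−mL=1926/2525 → turn +1·90°
n=4: pose=(-1,-2,N); sL=10/13, sR=18/29; mL=-18/29, mR=262/377; mL+mR=28/377 → advance +1; mR−mL=496/377 → turn +1·90°
n=5: pose=(-1,-1,W); sL=9/16, sR=45/58; mL=-45/58, mR=621/928; mL+mR=-99/928 → advance -1; mR−mL=1341/928 → turn +1·90°
n=6: pose=(0,-1,S); sL=90/277, sR=18/49; mL=-18/49, mR=4698/13573; mL+mR=-288/13573 → advance -1; mR−mL=9684/13573 → turn +1·90°
n=7: pose=(0,0,E); sL=45/101, sR=45/121; mL=-45/121, mR=4995/12221; mL+mR=450/12221 → advance +1; mR−mL=9540/12221 → turn +1·90°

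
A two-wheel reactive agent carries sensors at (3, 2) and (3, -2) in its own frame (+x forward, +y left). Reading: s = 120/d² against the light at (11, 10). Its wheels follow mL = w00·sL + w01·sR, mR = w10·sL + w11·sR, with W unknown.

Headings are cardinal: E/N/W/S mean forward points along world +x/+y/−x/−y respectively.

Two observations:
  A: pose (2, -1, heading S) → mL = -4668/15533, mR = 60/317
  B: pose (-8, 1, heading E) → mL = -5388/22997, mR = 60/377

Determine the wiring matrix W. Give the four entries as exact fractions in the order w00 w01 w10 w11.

obs A: pose=(2,-1,S) → sL=24/49, sR=120/317, mL=-4668/15533, mR=60/317
obs B: pose=(-8,1,E) → sL=24/61, sR=120/377, mL=-5388/22997, mR=60/377
sensor matrix S = [[24/49, 120/317], [24/61, 120/377]]; det S = 2488320/357212401
solve [mL_A; mL_B] = S·[w00; w01] and [mR_A; mR_B] = S·[w10; w11]:
  w00 = -1, w01 = 1/2, w10 = 0, w11 = 1/2

-1 1/2 0 1/2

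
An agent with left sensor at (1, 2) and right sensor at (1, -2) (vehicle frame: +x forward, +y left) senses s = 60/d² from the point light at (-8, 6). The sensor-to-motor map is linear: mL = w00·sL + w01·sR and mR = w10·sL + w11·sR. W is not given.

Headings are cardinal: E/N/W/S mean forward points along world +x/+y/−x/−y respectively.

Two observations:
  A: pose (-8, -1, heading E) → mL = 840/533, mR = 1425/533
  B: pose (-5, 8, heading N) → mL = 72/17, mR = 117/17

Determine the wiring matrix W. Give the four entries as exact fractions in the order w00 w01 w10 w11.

obs A: pose=(-8,-1,E) → sL=30/13, sR=30/41, mL=840/533, mR=1425/533
obs B: pose=(-5,8,N) → sL=6, sR=30/17, mL=72/17, mR=117/17
sensor matrix S = [[30/13, 30/41], [6, 30/17]]; det S = -2880/9061
solve [mL_A; mL_B] = S·[w00; w01] and [mR_A; mR_B] = S·[w10; w11]:
  w00 = 1, w01 = -1, w10 = 1, w11 = 1/2

1 -1 1 1/2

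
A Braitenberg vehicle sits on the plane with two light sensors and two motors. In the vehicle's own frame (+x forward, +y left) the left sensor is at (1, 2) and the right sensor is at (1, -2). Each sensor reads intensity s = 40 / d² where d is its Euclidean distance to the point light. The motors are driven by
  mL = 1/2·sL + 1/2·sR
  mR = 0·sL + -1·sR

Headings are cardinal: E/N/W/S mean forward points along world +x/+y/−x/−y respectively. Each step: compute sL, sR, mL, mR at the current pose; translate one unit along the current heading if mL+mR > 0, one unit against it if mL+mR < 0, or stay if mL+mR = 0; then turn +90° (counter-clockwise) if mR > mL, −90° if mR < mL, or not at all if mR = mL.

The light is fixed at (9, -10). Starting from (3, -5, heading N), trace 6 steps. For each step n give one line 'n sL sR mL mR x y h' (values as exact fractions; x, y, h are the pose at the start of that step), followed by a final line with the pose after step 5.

n=0: pose=(3,-5,N); sL=2/5, sR=10/13; mL=38/65, mR=-10/13; mL+mR=-12/65 → advance -1; mR−mL=-88/65 → turn -1·90°
n=1: pose=(3,-6,E); sL=40/61, sR=40/29; mL=1800/1769, mR=-40/29; mL+mR=-640/1769 → advance -1; mR−mL=-4240/1769 → turn -1·90°
n=2: pose=(2,-6,S); sL=20/17, sR=4/9; mL=124/153, mR=-4/9; mL+mR=56/153 → advance +1; mR−mL=-64/51 → turn -1·90°
n=3: pose=(2,-7,W); sL=8/13, sR=40/89; mL=616/1157, mR=-40/89; mL+mR=96/1157 → advance +1; mR−mL=-1136/1157 → turn -1·90°
n=4: pose=(1,-7,N); sL=10/29, sR=10/13; mL=210/377, mR=-10/13; mL+mR=-80/377 → advance -1; mR−mL=-500/377 → turn -1·90°
n=5: pose=(1,-8,E); sL=8/13, sR=40/49; mL=456/637, mR=-40/49; mL+mR=-64/637 → advance -1; mR−mL=-976/637 → turn -1·90°

0 2/5 10/13 38/65 -10/13 3 -5 N
1 40/61 40/29 1800/1769 -40/29 3 -6 E
2 20/17 4/9 124/153 -4/9 2 -6 S
3 8/13 40/89 616/1157 -40/89 2 -7 W
4 10/29 10/13 210/377 -10/13 1 -7 N
5 8/13 40/49 456/637 -40/49 1 -8 E
final 0 -8 S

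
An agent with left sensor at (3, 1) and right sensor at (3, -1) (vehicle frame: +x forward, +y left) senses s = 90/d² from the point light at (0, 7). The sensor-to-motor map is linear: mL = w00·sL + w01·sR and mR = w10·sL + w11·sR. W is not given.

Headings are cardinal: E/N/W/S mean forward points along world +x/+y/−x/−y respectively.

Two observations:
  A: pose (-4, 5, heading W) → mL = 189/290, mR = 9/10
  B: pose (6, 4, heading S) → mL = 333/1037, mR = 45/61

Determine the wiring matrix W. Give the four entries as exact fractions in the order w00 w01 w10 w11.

1 -1/2 0 1/2

obs A: pose=(-4,5,W) → sL=45/29, sR=9/5, mL=189/290, mR=9/10
obs B: pose=(6,4,S) → sL=18/17, sR=90/61, mL=333/1037, mR=45/61
sensor matrix S = [[45/29, 9/5], [18/17, 90/61]]; det S = 57672/150365
solve [mL_A; mL_B] = S·[w00; w01] and [mR_A; mR_B] = S·[w10; w11]:
  w00 = 1, w01 = -1/2, w10 = 0, w11 = 1/2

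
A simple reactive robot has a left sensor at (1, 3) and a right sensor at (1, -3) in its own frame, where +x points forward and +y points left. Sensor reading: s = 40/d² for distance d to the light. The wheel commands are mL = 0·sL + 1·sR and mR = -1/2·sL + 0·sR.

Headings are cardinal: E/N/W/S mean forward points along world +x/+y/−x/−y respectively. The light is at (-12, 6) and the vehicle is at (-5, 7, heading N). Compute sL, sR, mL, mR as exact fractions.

2 5/13 5/13 -1

left sensor world pos  = (-8, 8); dL² = 20
right sensor world pos = (-2, 8); dR² = 104
sL = 40/20 = 2
sR = 40/104 = 5/13
mL = 0·sL + 1·sR = 5/13
mR = -1/2·sL + 0·sR = -1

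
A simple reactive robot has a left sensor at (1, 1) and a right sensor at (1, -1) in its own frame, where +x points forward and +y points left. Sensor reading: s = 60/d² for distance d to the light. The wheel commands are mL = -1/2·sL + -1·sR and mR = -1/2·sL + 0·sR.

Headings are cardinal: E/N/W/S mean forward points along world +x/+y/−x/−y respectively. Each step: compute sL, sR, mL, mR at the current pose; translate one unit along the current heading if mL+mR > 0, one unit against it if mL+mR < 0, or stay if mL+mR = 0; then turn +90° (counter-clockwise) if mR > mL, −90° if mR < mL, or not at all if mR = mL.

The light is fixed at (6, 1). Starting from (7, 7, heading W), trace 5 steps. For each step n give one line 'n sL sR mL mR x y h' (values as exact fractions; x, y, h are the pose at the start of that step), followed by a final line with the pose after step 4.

0 12/5 60/49 -594/245 -6/5 7 7 W
1 30/17 30/13 -705/221 -15/17 8 7 S
2 60/73 4/3 -382/219 -30/73 8 8 E
3 15/16 15/17 -735/544 -15/32 7 8 N
4 12/5 60/49 -594/245 -6/5 7 7 W
final 8 7 S

n=0: pose=(7,7,W); sL=12/5, sR=60/49; mL=-594/245, mR=-6/5; mL+mR=-888/245 → advance -1; mR−mL=60/49 → turn +1·90°
n=1: pose=(8,7,S); sL=30/17, sR=30/13; mL=-705/221, mR=-15/17; mL+mR=-900/221 → advance -1; mR−mL=30/13 → turn +1·90°
n=2: pose=(8,8,E); sL=60/73, sR=4/3; mL=-382/219, mR=-30/73; mL+mR=-472/219 → advance -1; mR−mL=4/3 → turn +1·90°
n=3: pose=(7,8,N); sL=15/16, sR=15/17; mL=-735/544, mR=-15/32; mL+mR=-495/272 → advance -1; mR−mL=15/17 → turn +1·90°
n=4: pose=(7,7,W); sL=12/5, sR=60/49; mL=-594/245, mR=-6/5; mL+mR=-888/245 → advance -1; mR−mL=60/49 → turn +1·90°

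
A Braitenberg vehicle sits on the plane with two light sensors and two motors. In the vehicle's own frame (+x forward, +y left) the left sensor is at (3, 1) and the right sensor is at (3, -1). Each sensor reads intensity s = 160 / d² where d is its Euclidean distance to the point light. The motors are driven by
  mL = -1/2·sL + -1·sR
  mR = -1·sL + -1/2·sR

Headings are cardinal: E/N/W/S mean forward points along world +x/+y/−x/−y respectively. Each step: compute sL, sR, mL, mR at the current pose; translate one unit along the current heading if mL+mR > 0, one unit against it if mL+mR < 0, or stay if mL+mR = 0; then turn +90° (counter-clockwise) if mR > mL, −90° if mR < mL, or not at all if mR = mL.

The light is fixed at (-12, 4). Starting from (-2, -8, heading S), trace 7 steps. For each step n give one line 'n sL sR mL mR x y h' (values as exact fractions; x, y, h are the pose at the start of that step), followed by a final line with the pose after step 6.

0 80/173 80/153 -19960/26469 -19160/26469 -2 -8 S
1 160/269 160/313 -68080/84197 -71600/84197 -2 -7 E
2 20/37 8/13 -426/481 -408/481 -3 -7 S
3 32/45 32/53 -2288/2385 -2416/2385 -3 -6 E
4 16/25 80/109 -2872/2725 -2744/2725 -4 -6 S
5 32/37 160/221 -9456/8177 -10032/8177 -4 -5 E
6 10/13 8/9 -149/117 -142/117 -5 -5 S
final -5 -4 E

n=0: pose=(-2,-8,S); sL=80/173, sR=80/153; mL=-19960/26469, mR=-19160/26469; mL+mR=-13040/8823 → advance -1; mR−mL=800/26469 → turn +1·90°
n=1: pose=(-2,-7,E); sL=160/269, sR=160/313; mL=-68080/84197, mR=-71600/84197; mL+mR=-139680/84197 → advance -1; mR−mL=-3520/84197 → turn -1·90°
n=2: pose=(-3,-7,S); sL=20/37, sR=8/13; mL=-426/481, mR=-408/481; mL+mR=-834/481 → advance -1; mR−mL=18/481 → turn +1·90°
n=3: pose=(-3,-6,E); sL=32/45, sR=32/53; mL=-2288/2385, mR=-2416/2385; mL+mR=-1568/795 → advance -1; mR−mL=-128/2385 → turn -1·90°
n=4: pose=(-4,-6,S); sL=16/25, sR=80/109; mL=-2872/2725, mR=-2744/2725; mL+mR=-5616/2725 → advance -1; mR−mL=128/2725 → turn +1·90°
n=5: pose=(-4,-5,E); sL=32/37, sR=160/221; mL=-9456/8177, mR=-10032/8177; mL+mR=-19488/8177 → advance -1; mR−mL=-576/8177 → turn -1·90°
n=6: pose=(-5,-5,S); sL=10/13, sR=8/9; mL=-149/117, mR=-142/117; mL+mR=-97/39 → advance -1; mR−mL=7/117 → turn +1·90°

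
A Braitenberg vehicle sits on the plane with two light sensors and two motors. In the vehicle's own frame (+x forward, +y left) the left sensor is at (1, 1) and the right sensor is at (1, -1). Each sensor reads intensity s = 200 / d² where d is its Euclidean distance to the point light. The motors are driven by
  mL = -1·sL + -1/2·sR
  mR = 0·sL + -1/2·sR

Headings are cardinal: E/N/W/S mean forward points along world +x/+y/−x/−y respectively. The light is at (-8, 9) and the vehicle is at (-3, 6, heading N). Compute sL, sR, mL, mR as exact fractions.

10 5 -25/2 -5/2

left sensor world pos  = (-4, 7); dL² = 20
right sensor world pos = (-2, 7); dR² = 40
sL = 200/20 = 10
sR = 200/40 = 5
mL = -1·sL + -1/2·sR = -25/2
mR = 0·sL + -1/2·sR = -5/2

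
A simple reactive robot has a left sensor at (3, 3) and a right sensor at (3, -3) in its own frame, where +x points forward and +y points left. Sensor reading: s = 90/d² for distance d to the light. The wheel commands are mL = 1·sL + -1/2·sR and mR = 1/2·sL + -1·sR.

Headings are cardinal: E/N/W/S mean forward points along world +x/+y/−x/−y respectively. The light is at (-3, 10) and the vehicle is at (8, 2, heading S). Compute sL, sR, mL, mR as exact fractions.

90/317 18/37 477/11729 -4041/11729

left sensor world pos  = (11, -1); dL² = 317
right sensor world pos = (5, -1); dR² = 185
sL = 90/317 = 90/317
sR = 90/185 = 18/37
mL = 1·sL + -1/2·sR = 477/11729
mR = 1/2·sL + -1·sR = -4041/11729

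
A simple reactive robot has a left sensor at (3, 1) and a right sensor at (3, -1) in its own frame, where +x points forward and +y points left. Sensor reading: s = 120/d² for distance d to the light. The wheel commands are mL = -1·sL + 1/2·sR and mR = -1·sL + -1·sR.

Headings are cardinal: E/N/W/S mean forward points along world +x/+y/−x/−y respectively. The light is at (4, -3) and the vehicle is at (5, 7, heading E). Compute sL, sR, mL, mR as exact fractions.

left sensor world pos  = (8, 8); dL² = 137
right sensor world pos = (8, 6); dR² = 97
sL = 120/137 = 120/137
sR = 120/97 = 120/97
mL = -1·sL + 1/2·sR = -3420/13289
mR = -1·sL + -1·sR = -28080/13289

120/137 120/97 -3420/13289 -28080/13289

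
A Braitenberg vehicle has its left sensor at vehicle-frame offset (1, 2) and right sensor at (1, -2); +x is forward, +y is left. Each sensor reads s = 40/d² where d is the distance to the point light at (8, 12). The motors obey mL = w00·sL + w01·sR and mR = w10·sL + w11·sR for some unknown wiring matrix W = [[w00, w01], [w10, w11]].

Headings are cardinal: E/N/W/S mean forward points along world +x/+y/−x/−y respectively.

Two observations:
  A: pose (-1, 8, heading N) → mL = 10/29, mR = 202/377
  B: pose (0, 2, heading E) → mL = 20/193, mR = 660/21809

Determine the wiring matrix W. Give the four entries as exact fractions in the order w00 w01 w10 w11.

obs A: pose=(-1,8,N) → sL=4/13, sR=20/29, mL=10/29, mR=202/377
obs B: pose=(0,2,E) → sL=40/113, sR=40/193, mL=20/193, mR=660/21809
sensor matrix S = [[4/13, 20/29], [40/113, 40/193]]; det S = -1482880/8221993
solve [mL_A; mL_B] = S·[w00; w01] and [mR_A; mR_B] = S·[w10; w11]:
  w00 = 0, w01 = 1/2, w10 = -1/2, w11 = 1

0 1/2 -1/2 1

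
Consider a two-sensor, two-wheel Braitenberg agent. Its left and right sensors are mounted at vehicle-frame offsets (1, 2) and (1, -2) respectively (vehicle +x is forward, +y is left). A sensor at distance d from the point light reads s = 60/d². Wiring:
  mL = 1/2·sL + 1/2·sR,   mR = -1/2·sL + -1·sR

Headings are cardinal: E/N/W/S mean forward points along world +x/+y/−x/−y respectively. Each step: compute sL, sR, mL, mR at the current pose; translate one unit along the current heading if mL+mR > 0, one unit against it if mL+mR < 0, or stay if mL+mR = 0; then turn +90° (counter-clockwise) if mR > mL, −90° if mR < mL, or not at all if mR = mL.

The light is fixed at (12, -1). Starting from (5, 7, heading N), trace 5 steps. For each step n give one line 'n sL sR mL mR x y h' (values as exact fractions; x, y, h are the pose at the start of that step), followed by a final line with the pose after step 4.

n=0: pose=(5,7,N); sL=10/27, sR=30/53; mL=670/1431, mR=-1075/1431; mL+mR=-15/53 → advance -1; mR−mL=-1745/1431 → turn -1·90°
n=1: pose=(5,6,E); sL=20/39, sR=60/61; mL=1780/2379, mR=-2950/2379; mL+mR=-30/61 → advance -1; mR−mL=-4730/2379 → turn -1·90°
n=2: pose=(4,6,S); sL=5/6, sR=15/34; mL=65/102, mR=-175/204; mL+mR=-15/68 → advance -1; mR−mL=-305/204 → turn -1·90°
n=3: pose=(4,7,W); sL=20/39, sR=60/181; mL=2980/7059, mR=-4150/7059; mL+mR=-30/181 → advance -1; mR−mL=-7130/7059 → turn -1·90°
n=4: pose=(5,7,N); sL=10/27, sR=30/53; mL=670/1431, mR=-1075/1431; mL+mR=-15/53 → advance -1; mR−mL=-1745/1431 → turn -1·90°

0 10/27 30/53 670/1431 -1075/1431 5 7 N
1 20/39 60/61 1780/2379 -2950/2379 5 6 E
2 5/6 15/34 65/102 -175/204 4 6 S
3 20/39 60/181 2980/7059 -4150/7059 4 7 W
4 10/27 30/53 670/1431 -1075/1431 5 7 N
final 5 6 E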